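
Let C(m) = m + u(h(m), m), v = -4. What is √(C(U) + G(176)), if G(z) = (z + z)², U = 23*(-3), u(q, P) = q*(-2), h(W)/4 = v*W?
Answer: √121627 ≈ 348.75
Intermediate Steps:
h(W) = -16*W (h(W) = 4*(-4*W) = -16*W)
u(q, P) = -2*q
U = -69
G(z) = 4*z² (G(z) = (2*z)² = 4*z²)
C(m) = 33*m (C(m) = m - (-32)*m = m + 32*m = 33*m)
√(C(U) + G(176)) = √(33*(-69) + 4*176²) = √(-2277 + 4*30976) = √(-2277 + 123904) = √121627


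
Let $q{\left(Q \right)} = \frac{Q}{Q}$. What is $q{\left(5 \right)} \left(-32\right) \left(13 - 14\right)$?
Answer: $32$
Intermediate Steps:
$q{\left(Q \right)} = 1$
$q{\left(5 \right)} \left(-32\right) \left(13 - 14\right) = 1 \left(-32\right) \left(13 - 14\right) = - 32 \left(13 - 14\right) = \left(-32\right) \left(-1\right) = 32$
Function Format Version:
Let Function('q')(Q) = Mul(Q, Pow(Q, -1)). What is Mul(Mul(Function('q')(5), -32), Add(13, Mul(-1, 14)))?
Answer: 32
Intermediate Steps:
Function('q')(Q) = 1
Mul(Mul(Function('q')(5), -32), Add(13, Mul(-1, 14))) = Mul(Mul(1, -32), Add(13, Mul(-1, 14))) = Mul(-32, Add(13, -14)) = Mul(-32, -1) = 32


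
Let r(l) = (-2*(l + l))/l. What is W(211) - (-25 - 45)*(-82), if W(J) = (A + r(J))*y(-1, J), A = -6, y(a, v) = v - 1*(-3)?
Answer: -7880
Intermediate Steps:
y(a, v) = 3 + v (y(a, v) = v + 3 = 3 + v)
r(l) = -4 (r(l) = (-4*l)/l = -4)
W(J) = -30 - 10*J (W(J) = (-6 - 4)*(3 + J) = -10*(3 + J) = -30 - 10*J)
W(211) - (-25 - 45)*(-82) = (-30 - 10*211) - (-25 - 45)*(-82) = (-30 - 2110) - (-70)*(-82) = -2140 - 1*5740 = -2140 - 5740 = -7880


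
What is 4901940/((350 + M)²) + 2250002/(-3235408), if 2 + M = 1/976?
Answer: 7424039200857709559/186620668112030504 ≈ 39.781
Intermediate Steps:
M = -1951/976 (M = -2 + 1/976 = -1951/976 ≈ -1.9990)
4901940/((350 + M)²) + 2250002/(-3235408) = 4901940/((350 - 1951/976)²) + 2250002/(-3235408) = 4901940/((339649/976)²) + 2250002*(-1/3235408) = 4901940/(115361443201/952576) - 1125001/1617704 = 4901940*(952576/115361443201) - 1125001/1617704 = 4669470397440/115361443201 - 1125001/1617704 = 7424039200857709559/186620668112030504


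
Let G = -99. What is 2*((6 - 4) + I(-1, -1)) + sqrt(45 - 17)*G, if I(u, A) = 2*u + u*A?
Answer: 2 - 198*sqrt(7) ≈ -521.86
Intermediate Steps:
I(u, A) = 2*u + A*u
2*((6 - 4) + I(-1, -1)) + sqrt(45 - 17)*G = 2*((6 - 4) - (2 - 1)) + sqrt(45 - 17)*(-99) = 2*(2 - 1*1) + sqrt(28)*(-99) = 2*(2 - 1) + (2*sqrt(7))*(-99) = 2*1 - 198*sqrt(7) = 2 - 198*sqrt(7)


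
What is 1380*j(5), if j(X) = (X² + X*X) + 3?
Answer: 73140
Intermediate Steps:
j(X) = 3 + 2*X² (j(X) = (X² + X²) + 3 = 2*X² + 3 = 3 + 2*X²)
1380*j(5) = 1380*(3 + 2*5²) = 1380*(3 + 2*25) = 1380*(3 + 50) = 1380*53 = 73140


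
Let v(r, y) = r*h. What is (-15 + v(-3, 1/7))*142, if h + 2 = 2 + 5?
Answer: -4260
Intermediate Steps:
h = 5 (h = -2 + (2 + 5) = -2 + 7 = 5)
v(r, y) = 5*r (v(r, y) = r*5 = 5*r)
(-15 + v(-3, 1/7))*142 = (-15 + 5*(-3))*142 = (-15 - 15)*142 = -30*142 = -4260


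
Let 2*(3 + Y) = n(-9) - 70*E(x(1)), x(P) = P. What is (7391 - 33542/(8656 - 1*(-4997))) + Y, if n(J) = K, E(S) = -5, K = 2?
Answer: 103237750/13653 ≈ 7561.5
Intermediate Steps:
n(J) = 2
Y = 173 (Y = -3 + (2 - 70*(-5))/2 = -3 + (2 + 350)/2 = -3 + (½)*352 = -3 + 176 = 173)
(7391 - 33542/(8656 - 1*(-4997))) + Y = (7391 - 33542/(8656 - 1*(-4997))) + 173 = (7391 - 33542/(8656 + 4997)) + 173 = (7391 - 33542/13653) + 173 = 100875781/13653 + 173 = 103237750/13653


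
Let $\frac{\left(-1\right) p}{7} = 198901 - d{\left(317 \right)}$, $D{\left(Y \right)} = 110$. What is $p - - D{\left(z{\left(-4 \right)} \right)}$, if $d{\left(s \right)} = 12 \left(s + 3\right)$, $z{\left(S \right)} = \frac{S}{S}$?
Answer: $-1365317$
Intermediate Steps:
$z{\left(S \right)} = 1$
$d{\left(s \right)} = 36 + 12 s$ ($d{\left(s \right)} = 12 \left(3 + s\right) = 36 + 12 s$)
$p = -1365427$ ($p = - 7 \left(198901 - \left(36 + 12 \cdot 317\right)\right) = - 7 \left(198901 - \left(36 + 3804\right)\right) = - 7 \left(198901 - 3840\right) = \left(-7\right) 195061 = -1365427$)
$p - - D{\left(z{\left(-4 \right)} \right)} = -1365427 - \left(-1\right) 110 = -1365427 - -110 = -1365427 + 110 = -1365317$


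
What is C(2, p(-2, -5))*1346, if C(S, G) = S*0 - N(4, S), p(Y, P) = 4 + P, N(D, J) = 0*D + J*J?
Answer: -5384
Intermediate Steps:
N(D, J) = J**2 (N(D, J) = 0 + J**2 = J**2)
C(S, G) = -S**2 (C(S, G) = S*0 - S**2 = 0 - S**2 = -S**2)
C(2, p(-2, -5))*1346 = -1*2**2*1346 = -1*4*1346 = -4*1346 = -5384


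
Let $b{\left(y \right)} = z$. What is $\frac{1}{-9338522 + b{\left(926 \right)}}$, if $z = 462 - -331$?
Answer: $- \frac{1}{9337729} \approx -1.0709 \cdot 10^{-7}$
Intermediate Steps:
$z = 793$ ($z = 462 + 331 = 793$)
$b{\left(y \right)} = 793$
$\frac{1}{-9338522 + b{\left(926 \right)}} = \frac{1}{-9338522 + 793} = \frac{1}{-9337729} = - \frac{1}{9337729}$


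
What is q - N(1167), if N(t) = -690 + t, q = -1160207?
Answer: -1160684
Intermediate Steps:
q - N(1167) = -1160207 - (-690 + 1167) = -1160207 - 1*477 = -1160207 - 477 = -1160684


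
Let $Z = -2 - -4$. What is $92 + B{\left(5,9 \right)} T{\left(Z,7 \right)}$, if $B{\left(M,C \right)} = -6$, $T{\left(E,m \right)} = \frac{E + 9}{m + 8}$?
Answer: $\frac{438}{5} \approx 87.6$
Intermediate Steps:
$Z = 2$ ($Z = -2 + 4 = 2$)
$T{\left(E,m \right)} = \frac{9 + E}{8 + m}$
$92 + B{\left(5,9 \right)} T{\left(Z,7 \right)} = 92 - 6 \frac{9 + 2}{8 + 7} = 92 - 6 \cdot \frac{1}{15} \cdot 11 = 92 - \frac{22}{5} = \frac{438}{5}$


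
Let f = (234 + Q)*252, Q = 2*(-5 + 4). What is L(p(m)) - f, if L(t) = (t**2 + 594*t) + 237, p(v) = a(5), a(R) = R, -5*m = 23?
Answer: -55232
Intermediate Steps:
m = -23/5 (m = -1/5*23 = -23/5 ≈ -4.6000)
Q = -2 (Q = 2*(-1) = -2)
p(v) = 5
f = 58464 (f = (234 - 2)*252 = 232*252 = 58464)
L(t) = 237 + t**2 + 594*t
L(p(m)) - f = (237 + 5**2 + 594*5) - 1*58464 = (237 + 25 + 2970) - 58464 = 3232 - 58464 = -55232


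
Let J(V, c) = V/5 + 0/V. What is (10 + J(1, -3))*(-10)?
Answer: -102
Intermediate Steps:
J(V, c) = V/5 (J(V, c) = V*(⅕) + 0 = V/5 + 0 = V/5)
(10 + J(1, -3))*(-10) = (10 + (⅕)*1)*(-10) = (10 + ⅕)*(-10) = (51/5)*(-10) = -102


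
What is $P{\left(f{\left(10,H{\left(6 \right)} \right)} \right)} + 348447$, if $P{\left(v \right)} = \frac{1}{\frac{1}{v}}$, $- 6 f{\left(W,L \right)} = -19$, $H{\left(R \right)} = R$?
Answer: $\frac{2090701}{6} \approx 3.4845 \cdot 10^{5}$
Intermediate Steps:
$f{\left(W,L \right)} = \frac{19}{6}$ ($f{\left(W,L \right)} = \left(- \frac{1}{6}\right) \left(-19\right) = \frac{19}{6}$)
$P{\left(v \right)} = v$
$P{\left(f{\left(10,H{\left(6 \right)} \right)} \right)} + 348447 = \frac{19}{6} + 348447 = \frac{2090701}{6}$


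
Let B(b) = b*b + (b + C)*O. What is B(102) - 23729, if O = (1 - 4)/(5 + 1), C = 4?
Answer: -13378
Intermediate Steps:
O = -½ (O = -3/6 = -3*⅙ = -½ ≈ -0.50000)
B(b) = -2 + b² - b/2 (B(b) = b*b + (b + 4)*(-½) = b² + (4 + b)*(-½) = b² + (-2 - b/2) = -2 + b² - b/2)
B(102) - 23729 = (-2 + 102² - ½*102) - 23729 = (-2 + 10404 - 51) - 23729 = 10351 - 23729 = -13378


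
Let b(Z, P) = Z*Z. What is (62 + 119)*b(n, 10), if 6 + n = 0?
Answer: 6516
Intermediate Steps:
n = -6 (n = -6 + 0 = -6)
b(Z, P) = Z²
(62 + 119)*b(n, 10) = (62 + 119)*(-6)² = 181*36 = 6516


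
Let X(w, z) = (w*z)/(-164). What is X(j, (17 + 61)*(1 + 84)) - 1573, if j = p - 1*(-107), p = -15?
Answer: -216983/41 ≈ -5292.3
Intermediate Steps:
j = 92 (j = -15 - 1*(-107) = -15 + 107 = 92)
X(w, z) = -w*z/164 (X(w, z) = (w*z)*(-1/164) = -w*z/164)
X(j, (17 + 61)*(1 + 84)) - 1573 = -1/164*92*(17 + 61)*(1 + 84) - 1573 = -1/164*92*78*85 - 1573 = -1/164*92*6630 - 1573 = -152490/41 - 1573 = -216983/41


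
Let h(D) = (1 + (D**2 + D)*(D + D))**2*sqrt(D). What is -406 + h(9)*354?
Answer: 2790554336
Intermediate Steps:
h(D) = sqrt(D)*(1 + 2*D*(D + D**2))**2 (h(D) = (1 + (D + D**2)*(2*D))**2*sqrt(D) = (1 + 2*D*(D + D**2))**2*sqrt(D) = sqrt(D)*(1 + 2*D*(D + D**2))**2)
-406 + h(9)*354 = -406 + (sqrt(9)*(1 + 2*9**2 + 2*9**3)**2)*354 = -406 + (3*(1 + 2*81 + 2*729)**2)*354 = -406 + (3*(1 + 162 + 1458)**2)*354 = -406 + (3*1621**2)*354 = -406 + (3*2627641)*354 = -406 + 7882923*354 = -406 + 2790554742 = 2790554336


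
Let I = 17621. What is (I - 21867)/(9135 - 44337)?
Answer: 2123/17601 ≈ 0.12062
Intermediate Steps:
(I - 21867)/(9135 - 44337) = (17621 - 21867)/(9135 - 44337) = -4246/(-35202) = -4246*(-1/35202) = 2123/17601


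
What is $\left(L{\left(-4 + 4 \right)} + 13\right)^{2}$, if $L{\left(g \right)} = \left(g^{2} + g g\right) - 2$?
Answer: $121$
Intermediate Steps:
$L{\left(g \right)} = -2 + 2 g^{2}$ ($L{\left(g \right)} = \left(g^{2} + g^{2}\right) - 2 = 2 g^{2} - 2 = -2 + 2 g^{2}$)
$\left(L{\left(-4 + 4 \right)} + 13\right)^{2} = \left(\left(-2 + 2 \left(-4 + 4\right)^{2}\right) + 13\right)^{2} = \left(\left(-2 + 2 \cdot 0^{2}\right) + 13\right)^{2} = \left(\left(-2 + 2 \cdot 0\right) + 13\right)^{2} = \left(\left(-2 + 0\right) + 13\right)^{2} = \left(-2 + 13\right)^{2} = 11^{2} = 121$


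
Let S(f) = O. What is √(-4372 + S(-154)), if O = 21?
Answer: I*√4351 ≈ 65.962*I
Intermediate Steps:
S(f) = 21
√(-4372 + S(-154)) = √(-4372 + 21) = √(-4351) = I*√4351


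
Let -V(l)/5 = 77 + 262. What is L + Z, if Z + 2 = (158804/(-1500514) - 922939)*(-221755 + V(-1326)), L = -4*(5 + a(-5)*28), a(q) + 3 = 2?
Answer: 154726058767324380/750257 ≈ 2.0623e+11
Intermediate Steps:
a(q) = -1 (a(q) = -3 + 2 = -1)
V(l) = -1695 (V(l) = -5*(77 + 262) = -5*339 = -1695)
L = 92 (L = -4*(5 - 1*28) = -4*(5 - 28) = -4*(-23) = 92)
Z = 154726058698300736/750257 (Z = -2 + (158804/(-1500514) - 922939)*(-221755 - 1695) = -2 + (158804*(-1/1500514) - 922939)*(-223450) = -2 + (-79402/750257 - 922939)*(-223450) = -2 - 692441524725/750257*(-223450) = -2 + 154726058699801250/750257 = 154726058698300736/750257 ≈ 2.0623e+11)
L + Z = 92 + 154726058698300736/750257 = 154726058767324380/750257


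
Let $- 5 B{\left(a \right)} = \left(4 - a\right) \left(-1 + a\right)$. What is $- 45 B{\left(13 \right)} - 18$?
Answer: $-990$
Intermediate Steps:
$B{\left(a \right)} = - \frac{\left(-1 + a\right) \left(4 - a\right)}{5}$ ($B{\left(a \right)} = - \frac{\left(4 - a\right) \left(-1 + a\right)}{5} = - \frac{\left(-1 + a\right) \left(4 - a\right)}{5}$)
$- 45 B{\left(13 \right)} - 18 = - 45 \left(\frac{4}{5} - 13 + \frac{13^{2}}{5}\right) - 18 = - 45 \left(\frac{4}{5} - 13 + \frac{1}{5} \cdot 169\right) - 18 = - 45 \left(\frac{4}{5} - 13 + \frac{169}{5}\right) - 18 = \left(-45\right) \frac{108}{5} - 18 = -972 - 18 = -990$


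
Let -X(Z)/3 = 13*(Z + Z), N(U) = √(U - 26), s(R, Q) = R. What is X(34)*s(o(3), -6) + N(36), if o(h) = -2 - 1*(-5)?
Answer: -7956 + √10 ≈ -7952.8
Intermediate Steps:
o(h) = 3 (o(h) = -2 + 5 = 3)
N(U) = √(-26 + U)
X(Z) = -78*Z (X(Z) = -39*(Z + Z) = -39*2*Z = -78*Z)
X(34)*s(o(3), -6) + N(36) = -78*34*3 + √(-26 + 36) = -2652*3 + √10 = -7956 + √10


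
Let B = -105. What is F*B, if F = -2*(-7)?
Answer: -1470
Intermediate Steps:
F = 14
F*B = 14*(-105) = -1470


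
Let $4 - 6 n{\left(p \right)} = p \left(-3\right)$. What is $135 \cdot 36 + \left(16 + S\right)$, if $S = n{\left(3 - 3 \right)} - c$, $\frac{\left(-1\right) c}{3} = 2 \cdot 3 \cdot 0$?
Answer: $\frac{14630}{3} \approx 4876.7$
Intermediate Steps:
$n{\left(p \right)} = \frac{2}{3} + \frac{p}{2}$ ($n{\left(p \right)} = \frac{2}{3} - \frac{p \left(-3\right)}{6} = \frac{2}{3} - \frac{\left(-3\right) p}{6} = \frac{2}{3} + \frac{p}{2}$)
$c = 0$ ($c = - 3 \cdot 2 \cdot 3 \cdot 0 = - 3 \cdot 6 \cdot 0 = \left(-3\right) 0 = 0$)
$S = \frac{2}{3}$ ($S = \left(\frac{2}{3} + \frac{3 - 3}{2}\right) - 0 = \left(\frac{2}{3} + \frac{1}{2} \cdot 0\right) + 0 = \left(\frac{2}{3} + 0\right) + 0 = \frac{2}{3} + 0 = \frac{2}{3} \approx 0.66667$)
$135 \cdot 36 + \left(16 + S\right) = 135 \cdot 36 + \left(16 + \frac{2}{3}\right) = 4860 + \frac{50}{3} = \frac{14630}{3}$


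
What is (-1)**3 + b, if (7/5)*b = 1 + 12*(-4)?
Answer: -242/7 ≈ -34.571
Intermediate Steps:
b = -235/7 (b = 5*(1 + 12*(-4))/7 = 5*(1 - 48)/7 = (5/7)*(-47) = -235/7 ≈ -33.571)
(-1)**3 + b = (-1)**3 - 235/7 = -1 - 235/7 = -242/7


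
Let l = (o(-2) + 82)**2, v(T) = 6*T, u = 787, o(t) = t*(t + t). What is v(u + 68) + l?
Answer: 13230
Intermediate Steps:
o(t) = 2*t**2 (o(t) = t*(2*t) = 2*t**2)
l = 8100 (l = (2*(-2)**2 + 82)**2 = (2*4 + 82)**2 = (8 + 82)**2 = 90**2 = 8100)
v(u + 68) + l = 6*(787 + 68) + 8100 = 6*855 + 8100 = 5130 + 8100 = 13230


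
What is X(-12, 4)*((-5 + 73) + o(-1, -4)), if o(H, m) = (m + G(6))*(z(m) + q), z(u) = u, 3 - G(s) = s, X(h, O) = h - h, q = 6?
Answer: 0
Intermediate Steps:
X(h, O) = 0
G(s) = 3 - s
o(H, m) = (-3 + m)*(6 + m) (o(H, m) = (m + (3 - 1*6))*(m + 6) = (m + (3 - 6))*(6 + m) = (m - 3)*(6 + m) = (-3 + m)*(6 + m))
X(-12, 4)*((-5 + 73) + o(-1, -4)) = 0*((-5 + 73) + (-18 + (-4)² + 3*(-4))) = 0*(68 + (-18 + 16 - 12)) = 0*(68 - 14) = 0*54 = 0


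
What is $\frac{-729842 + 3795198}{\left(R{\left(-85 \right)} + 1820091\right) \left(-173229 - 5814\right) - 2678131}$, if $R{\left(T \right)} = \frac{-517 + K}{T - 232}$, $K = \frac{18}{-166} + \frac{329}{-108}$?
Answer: $- \frac{2903492941776}{308669888008581851} \approx -9.4065 \cdot 10^{-6}$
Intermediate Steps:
$K = - \frac{28279}{8964}$ ($K = 18 \left(- \frac{1}{166}\right) + 329 \left(- \frac{1}{108}\right) = - \frac{9}{83} - \frac{329}{108} = - \frac{28279}{8964} \approx -3.1547$)
$R{\left(T \right)} = - \frac{4662667}{8964 \left(-232 + T\right)}$ ($R{\left(T \right)} = \frac{-517 - \frac{28279}{8964}}{T - 232} = - \frac{4662667}{8964 \left(-232 + T\right)}$)
$\frac{-729842 + 3795198}{\left(R{\left(-85 \right)} + 1820091\right) \left(-173229 - 5814\right) - 2678131} = \frac{-729842 + 3795198}{\left(- \frac{4662667}{-2079648 + 8964 \left(-85\right)} + 1820091\right) \left(-173229 - 5814\right) - 2678131} = \frac{3065356}{\left(- \frac{4662667}{-2079648 - 761940} + 1820091\right) \left(-179043\right) - 2678131} = \frac{3065356}{\left(- \frac{4662667}{-2841588} + 1820091\right) \left(-179043\right) - 2678131} = \frac{3065356}{\left(\left(-4662667\right) \left(- \frac{1}{2841588}\right) + 1820091\right) \left(-179043\right) - 2678131} = \frac{3065356}{\left(\frac{4662667}{2841588} + 1820091\right) \left(-179043\right) - 2678131} = \frac{3065356}{\frac{5171953407175}{2841588} \left(-179043\right) - 2678131} = \frac{3065356}{- \frac{308667351293611175}{947196} - 2678131} = \frac{3065356}{- \frac{308669888008581851}{947196}} = 3065356 \left(- \frac{947196}{308669888008581851}\right) = - \frac{2903492941776}{308669888008581851}$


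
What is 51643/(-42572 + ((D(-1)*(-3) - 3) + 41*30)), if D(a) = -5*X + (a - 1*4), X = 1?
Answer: -51643/41315 ≈ -1.2500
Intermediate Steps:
D(a) = -9 + a (D(a) = -5*1 + (a - 1*4) = -5 + (a - 4) = -5 + (-4 + a) = -9 + a)
51643/(-42572 + ((D(-1)*(-3) - 3) + 41*30)) = 51643/(-42572 + (((-9 - 1)*(-3) - 3) + 41*30)) = 51643/(-42572 + ((-10*(-3) - 3) + 1230)) = 51643/(-42572 + ((30 - 3) + 1230)) = 51643/(-42572 + (27 + 1230)) = 51643/(-42572 + 1257) = 51643/(-41315) = 51643*(-1/41315) = -51643/41315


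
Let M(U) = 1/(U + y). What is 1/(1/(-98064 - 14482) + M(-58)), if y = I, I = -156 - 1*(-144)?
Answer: -281365/4022 ≈ -69.957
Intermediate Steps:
I = -12 (I = -156 + 144 = -12)
y = -12
M(U) = 1/(-12 + U) (M(U) = 1/(U - 12) = 1/(-12 + U))
1/(1/(-98064 - 14482) + M(-58)) = 1/(1/(-98064 - 14482) + 1/(-12 - 58)) = 1/(1/(-112546) + 1/(-70)) = 1/(-1/112546 - 1/70) = 1/(-4022/281365) = -281365/4022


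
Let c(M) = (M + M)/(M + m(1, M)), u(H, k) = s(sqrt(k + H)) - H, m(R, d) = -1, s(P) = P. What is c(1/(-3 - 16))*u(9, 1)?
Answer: -9/10 + sqrt(10)/10 ≈ -0.58377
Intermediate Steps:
u(H, k) = sqrt(H + k) - H (u(H, k) = sqrt(k + H) - H = sqrt(H + k) - H)
c(M) = 2*M/(-1 + M) (c(M) = (M + M)/(M - 1) = (2*M)/(-1 + M) = 2*M/(-1 + M))
c(1/(-3 - 16))*u(9, 1) = (2/((-3 - 16)*(-1 + 1/(-3 - 16))))*(sqrt(9 + 1) - 1*9) = (2/(-19*(-1 + 1/(-19))))*(sqrt(10) - 9) = (2*(-1/19)/(-1 - 1/19))*(-9 + sqrt(10)) = (2*(-1/19)/(-20/19))*(-9 + sqrt(10)) = (2*(-1/19)*(-19/20))*(-9 + sqrt(10)) = (-9 + sqrt(10))/10 = -9/10 + sqrt(10)/10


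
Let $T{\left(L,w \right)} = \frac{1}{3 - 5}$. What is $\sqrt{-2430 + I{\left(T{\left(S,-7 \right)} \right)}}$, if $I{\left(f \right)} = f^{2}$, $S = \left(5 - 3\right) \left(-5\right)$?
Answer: $\frac{i \sqrt{9719}}{2} \approx 49.292 i$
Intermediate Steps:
$S = -10$ ($S = 2 \left(-5\right) = -10$)
$T{\left(L,w \right)} = - \frac{1}{2}$ ($T{\left(L,w \right)} = \frac{1}{-2} = - \frac{1}{2}$)
$\sqrt{-2430 + I{\left(T{\left(S,-7 \right)} \right)}} = \sqrt{-2430 + \left(- \frac{1}{2}\right)^{2}} = \sqrt{-2430 + \frac{1}{4}} = \sqrt{- \frac{9719}{4}} = \frac{i \sqrt{9719}}{2}$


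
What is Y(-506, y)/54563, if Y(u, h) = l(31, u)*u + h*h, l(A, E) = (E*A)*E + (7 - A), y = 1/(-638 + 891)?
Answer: -257070932844967/3492523067 ≈ -73606.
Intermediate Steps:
y = 1/253 ≈ 0.0039526
l(A, E) = 7 - A + A*E² (l(A, E) = (A*E)*E + (7 - A) = A*E² + (7 - A) = 7 - A + A*E²)
Y(u, h) = h² + u*(-24 + 31*u²) (Y(u, h) = (7 - 1*31 + 31*u²)*u + h*h = (7 - 31 + 31*u²)*u + h² = (-24 + 31*u²)*u + h² = u*(-24 + 31*u²) + h² = h² + u*(-24 + 31*u²))
Y(-506, y)/54563 = ((1/253)² - 506*(-24 + 31*(-506)²))/54563 = (1/64009 - 506*(-24 + 31*256036))*(1/54563) = (1/64009 - 506*(-24 + 7937116))*(1/54563) = (1/64009 - 506*7937092)*(1/54563) = (1/64009 - 4016168552)*(1/54563) = -257070932844967/64009*1/54563 = -257070932844967/3492523067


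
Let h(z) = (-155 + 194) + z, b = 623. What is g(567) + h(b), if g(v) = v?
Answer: 1229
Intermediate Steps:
h(z) = 39 + z
g(567) + h(b) = 567 + (39 + 623) = 567 + 662 = 1229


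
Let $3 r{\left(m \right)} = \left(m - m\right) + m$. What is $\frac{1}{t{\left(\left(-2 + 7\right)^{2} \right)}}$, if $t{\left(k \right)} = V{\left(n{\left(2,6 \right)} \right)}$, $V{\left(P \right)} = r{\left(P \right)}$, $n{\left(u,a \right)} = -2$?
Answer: $- \frac{3}{2} \approx -1.5$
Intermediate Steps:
$r{\left(m \right)} = \frac{m}{3}$ ($r{\left(m \right)} = \frac{\left(m - m\right) + m}{3} = \frac{0 + m}{3} = \frac{m}{3}$)
$V{\left(P \right)} = \frac{P}{3}$
$t{\left(k \right)} = - \frac{2}{3}$ ($t{\left(k \right)} = \frac{1}{3} \left(-2\right) = - \frac{2}{3}$)
$\frac{1}{t{\left(\left(-2 + 7\right)^{2} \right)}} = \frac{1}{- \frac{2}{3}} = - \frac{3}{2}$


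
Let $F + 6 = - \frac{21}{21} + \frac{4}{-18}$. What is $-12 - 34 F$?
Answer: $\frac{2102}{9} \approx 233.56$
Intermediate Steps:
$F = - \frac{65}{9}$ ($F = -6 + \left(- \frac{21}{21} + \frac{4}{-18}\right) = -6 + \left(\left(-21\right) \frac{1}{21} + 4 \left(- \frac{1}{18}\right)\right) = -6 - \frac{11}{9} = - \frac{65}{9} \approx -7.2222$)
$-12 - 34 F = -12 - - \frac{2210}{9} = -12 + \frac{2210}{9} = \frac{2102}{9}$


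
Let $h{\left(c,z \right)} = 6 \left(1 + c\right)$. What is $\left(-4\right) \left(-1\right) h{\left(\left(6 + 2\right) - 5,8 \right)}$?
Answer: $96$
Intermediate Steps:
$h{\left(c,z \right)} = 6 + 6 c$
$\left(-4\right) \left(-1\right) h{\left(\left(6 + 2\right) - 5,8 \right)} = \left(-4\right) \left(-1\right) \left(6 + 6 \left(\left(6 + 2\right) - 5\right)\right) = 4 \left(6 + 6 \left(8 - 5\right)\right) = 4 \left(6 + 6 \cdot 3\right) = 4 \left(6 + 18\right) = 4 \cdot 24 = 96$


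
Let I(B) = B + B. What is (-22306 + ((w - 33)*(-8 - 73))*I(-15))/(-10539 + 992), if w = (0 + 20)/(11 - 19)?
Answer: 108571/9547 ≈ 11.372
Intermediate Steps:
I(B) = 2*B
w = -5/2 (w = 20/(-8) = 20*(-1/8) = -5/2 ≈ -2.5000)
(-22306 + ((w - 33)*(-8 - 73))*I(-15))/(-10539 + 992) = (-22306 + ((-5/2 - 33)*(-8 - 73))*(2*(-15)))/(-10539 + 992) = (-22306 - 71/2*(-81)*(-30))/(-9547) = (-22306 + (5751/2)*(-30))*(-1/9547) = (-22306 - 86265)*(-1/9547) = -108571*(-1/9547) = 108571/9547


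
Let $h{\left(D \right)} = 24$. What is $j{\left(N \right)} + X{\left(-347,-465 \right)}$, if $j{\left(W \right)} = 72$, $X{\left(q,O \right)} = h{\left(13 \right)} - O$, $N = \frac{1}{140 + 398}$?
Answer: $561$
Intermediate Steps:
$N = \frac{1}{538} \approx 0.0018587$
$X{\left(q,O \right)} = 24 - O$
$j{\left(N \right)} + X{\left(-347,-465 \right)} = 72 + \left(24 - -465\right) = 72 + \left(24 + 465\right) = 72 + 489 = 561$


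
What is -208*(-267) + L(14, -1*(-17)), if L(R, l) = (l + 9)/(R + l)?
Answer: 1721642/31 ≈ 55537.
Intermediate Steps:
L(R, l) = (9 + l)/(R + l)
-208*(-267) + L(14, -1*(-17)) = -208*(-267) + (9 - 1*(-17))/(14 - 1*(-17)) = 55536 + (9 + 17)/(14 + 17) = 55536 + 26/31 = 1721642/31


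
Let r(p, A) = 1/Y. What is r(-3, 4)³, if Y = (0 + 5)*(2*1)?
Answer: 1/1000 ≈ 0.0010000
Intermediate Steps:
Y = 10 (Y = 5*2 = 10)
r(p, A) = ⅒ (r(p, A) = 1/10 = ⅒)
r(-3, 4)³ = (⅒)³ = 1/1000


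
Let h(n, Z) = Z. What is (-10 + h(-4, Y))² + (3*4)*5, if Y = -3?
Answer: 229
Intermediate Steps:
(-10 + h(-4, Y))² + (3*4)*5 = (-10 - 3)² + (3*4)*5 = (-13)² + 12*5 = 169 + 60 = 229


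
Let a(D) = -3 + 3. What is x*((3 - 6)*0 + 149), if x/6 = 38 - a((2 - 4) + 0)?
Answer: 33972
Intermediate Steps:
a(D) = 0
x = 228 (x = 6*(38 - 1*0) = 6*(38 + 0) = 6*38 = 228)
x*((3 - 6)*0 + 149) = 228*((3 - 6)*0 + 149) = 228*(-3*0 + 149) = 228*(0 + 149) = 228*149 = 33972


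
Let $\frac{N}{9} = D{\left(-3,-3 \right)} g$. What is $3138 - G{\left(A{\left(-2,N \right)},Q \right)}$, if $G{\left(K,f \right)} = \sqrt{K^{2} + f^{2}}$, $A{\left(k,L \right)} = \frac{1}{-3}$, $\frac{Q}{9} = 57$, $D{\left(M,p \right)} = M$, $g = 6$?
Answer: $3138 - \frac{\sqrt{2368522}}{3} \approx 2625.0$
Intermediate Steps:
$N = -162$ ($N = 9 \left(\left(-3\right) 6\right) = 9 \left(-18\right) = -162$)
$Q = 513$ ($Q = 9 \cdot 57 = 513$)
$A{\left(k,L \right)} = - \frac{1}{3}$
$3138 - G{\left(A{\left(-2,N \right)},Q \right)} = 3138 - \sqrt{\left(- \frac{1}{3}\right)^{2} + 513^{2}} = 3138 - \sqrt{\frac{1}{9} + 263169} = 3138 - \sqrt{\frac{2368522}{9}} = 3138 - \frac{\sqrt{2368522}}{3}$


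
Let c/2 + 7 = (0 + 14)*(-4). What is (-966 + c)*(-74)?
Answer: 80808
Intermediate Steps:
c = -126 (c = -14 + 2*((0 + 14)*(-4)) = -14 + 2*(14*(-4)) = -14 + 2*(-56) = -14 - 112 = -126)
(-966 + c)*(-74) = (-966 - 126)*(-74) = -1092*(-74) = 80808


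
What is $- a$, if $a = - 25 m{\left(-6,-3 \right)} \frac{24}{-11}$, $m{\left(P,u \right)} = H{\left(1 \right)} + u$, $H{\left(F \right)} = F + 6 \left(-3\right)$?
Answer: $\frac{12000}{11} \approx 1090.9$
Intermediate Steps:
$H{\left(F \right)} = -18 + F$ ($H{\left(F \right)} = F - 18 = -18 + F$)
$m{\left(P,u \right)} = -17 + u$ ($m{\left(P,u \right)} = \left(-18 + 1\right) + u = -17 + u$)
$a = - \frac{12000}{11}$ ($a = - 25 \left(-17 - 3\right) \frac{24}{-11} = \left(-25\right) \left(-20\right) 24 \left(- \frac{1}{11}\right) = 500 \left(- \frac{24}{11}\right) = - \frac{12000}{11} \approx -1090.9$)
$- a = \left(-1\right) \left(- \frac{12000}{11}\right) = \frac{12000}{11}$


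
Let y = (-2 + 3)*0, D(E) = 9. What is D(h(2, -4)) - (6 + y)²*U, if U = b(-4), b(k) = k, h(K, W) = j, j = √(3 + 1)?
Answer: 153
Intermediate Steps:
j = 2 (j = √4 = 2)
h(K, W) = 2
y = 0 (y = 1*0 = 0)
U = -4
D(h(2, -4)) - (6 + y)²*U = 9 - (6 + 0)²*(-4) = 9 - 6²*(-4) = 9 - 36*(-4) = 9 - 1*(-144) = 9 + 144 = 153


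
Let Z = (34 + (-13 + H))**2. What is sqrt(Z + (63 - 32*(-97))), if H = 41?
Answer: 3*sqrt(779) ≈ 83.732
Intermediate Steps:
Z = 3844 (Z = (34 + (-13 + 41))**2 = (34 + 28)**2 = 62**2 = 3844)
sqrt(Z + (63 - 32*(-97))) = sqrt(3844 + (63 - 32*(-97))) = sqrt(3844 + (63 + 3104)) = sqrt(3844 + 3167) = sqrt(7011) = 3*sqrt(779)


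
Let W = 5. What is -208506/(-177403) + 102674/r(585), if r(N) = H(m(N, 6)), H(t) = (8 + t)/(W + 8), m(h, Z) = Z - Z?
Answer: 6231380293/37348 ≈ 1.6685e+5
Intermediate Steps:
m(h, Z) = 0
H(t) = 8/13 + t/13 (H(t) = (8 + t)/(5 + 8) = (8 + t)/13 = (8 + t)*(1/13) = 8/13 + t/13)
r(N) = 8/13 (r(N) = 8/13 + (1/13)*0 = 8/13 + 0 = 8/13)
-208506/(-177403) + 102674/r(585) = -208506/(-177403) + 102674/(8/13) = -208506*(-1/177403) + 102674*(13/8) = 10974/9337 + 667381/4 = 6231380293/37348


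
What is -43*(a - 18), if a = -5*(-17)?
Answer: -2881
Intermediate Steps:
a = 85
-43*(a - 18) = -43*(85 - 18) = -43*67 = -2881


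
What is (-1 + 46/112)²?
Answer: 1089/3136 ≈ 0.34726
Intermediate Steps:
(-1 + 46/112)² = (-1 + 46*(1/112))² = (-1 + 23/56)² = (-33/56)² = 1089/3136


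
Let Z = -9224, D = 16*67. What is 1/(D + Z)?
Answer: -1/8152 ≈ -0.00012267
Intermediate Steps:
D = 1072
1/(D + Z) = 1/(1072 - 9224) = 1/(-8152) = -1/8152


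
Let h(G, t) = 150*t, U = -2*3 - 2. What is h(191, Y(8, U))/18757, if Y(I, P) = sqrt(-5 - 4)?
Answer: 450*I/18757 ≈ 0.023991*I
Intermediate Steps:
U = -8 (U = -6 - 2 = -8)
Y(I, P) = 3*I (Y(I, P) = sqrt(-9) = 3*I)
h(191, Y(8, U))/18757 = (150*(3*I))/18757 = (450*I)*(1/18757) = 450*I/18757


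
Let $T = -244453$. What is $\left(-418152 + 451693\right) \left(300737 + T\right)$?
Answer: $1887821644$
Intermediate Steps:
$\left(-418152 + 451693\right) \left(300737 + T\right) = \left(-418152 + 451693\right) \left(300737 - 244453\right) = 33541 \cdot 56284 = 1887821644$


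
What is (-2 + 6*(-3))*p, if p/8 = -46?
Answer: 7360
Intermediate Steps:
p = -368 (p = 8*(-46) = -368)
(-2 + 6*(-3))*p = (-2 + 6*(-3))*(-368) = (-2 - 18)*(-368) = -20*(-368) = 7360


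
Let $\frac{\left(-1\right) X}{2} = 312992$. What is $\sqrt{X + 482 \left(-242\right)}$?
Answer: $2 i \sqrt{185657} \approx 861.76 i$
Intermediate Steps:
$X = -625984$ ($X = \left(-2\right) 312992 = -625984$)
$\sqrt{X + 482 \left(-242\right)} = \sqrt{-625984 + 482 \left(-242\right)} = \sqrt{-625984 - 116644} = \sqrt{-742628} = 2 i \sqrt{185657}$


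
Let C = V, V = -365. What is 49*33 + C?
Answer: 1252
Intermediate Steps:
C = -365
49*33 + C = 49*33 - 365 = 1617 - 365 = 1252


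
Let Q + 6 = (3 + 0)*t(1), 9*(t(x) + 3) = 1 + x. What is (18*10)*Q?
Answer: -2580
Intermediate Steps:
t(x) = -26/9 + x/9 (t(x) = -3 + (1 + x)/9 = -3 + (1/9 + x/9) = -26/9 + x/9)
Q = -43/3 (Q = -6 + (3 + 0)*(-26/9 + (1/9)*1) = -6 + 3*(-26/9 + 1/9) = -6 + 3*(-25/9) = -6 - 25/3 = -43/3 ≈ -14.333)
(18*10)*Q = (18*10)*(-43/3) = 180*(-43/3) = -2580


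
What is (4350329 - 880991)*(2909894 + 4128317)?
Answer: 24417932874318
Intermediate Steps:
(4350329 - 880991)*(2909894 + 4128317) = 3469338*7038211 = 24417932874318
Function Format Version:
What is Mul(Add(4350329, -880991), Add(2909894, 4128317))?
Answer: 24417932874318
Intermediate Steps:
Mul(Add(4350329, -880991), Add(2909894, 4128317)) = Mul(3469338, 7038211) = 24417932874318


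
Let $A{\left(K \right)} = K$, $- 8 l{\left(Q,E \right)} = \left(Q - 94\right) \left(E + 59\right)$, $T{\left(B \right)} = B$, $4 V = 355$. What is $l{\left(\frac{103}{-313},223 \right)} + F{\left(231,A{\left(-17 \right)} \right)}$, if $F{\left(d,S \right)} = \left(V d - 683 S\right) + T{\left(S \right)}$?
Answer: $\frac{22173139}{626} \approx 35420.0$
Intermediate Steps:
$V = \frac{355}{4}$ ($V = \frac{1}{4} \cdot 355 = \frac{355}{4} \approx 88.75$)
$l{\left(Q,E \right)} = - \frac{\left(-94 + Q\right) \left(59 + E\right)}{8}$ ($l{\left(Q,E \right)} = - \frac{\left(Q - 94\right) \left(E + 59\right)}{8} = - \frac{\left(-94 + Q\right) \left(59 + E\right)}{8}$)
$F{\left(d,S \right)} = - 682 S + \frac{355 d}{4}$ ($F{\left(d,S \right)} = \left(\frac{355 d}{4} - 683 S\right) + S = \left(- 683 S + \frac{355 d}{4}\right) + S = - 682 S + \frac{355 d}{4}$)
$l{\left(\frac{103}{-313},223 \right)} + F{\left(231,A{\left(-17 \right)} \right)} = \left(\frac{2773}{4} - \frac{59 \frac{103}{-313}}{8} + \frac{47}{4} \cdot 223 - \frac{223 \frac{103}{-313}}{8}\right) + \left(\left(-682\right) \left(-17\right) + \frac{355}{4} \cdot 231\right) = \left(\frac{2773}{4} - \frac{59 \cdot 103 \left(- \frac{1}{313}\right)}{8} + \frac{10481}{4} - \frac{223 \cdot 103 \left(- \frac{1}{313}\right)}{8}\right) + \left(11594 + \frac{82005}{4}\right) = \left(\frac{2773}{4} - - \frac{6077}{2504} + \frac{10481}{4} - \frac{223}{8} \left(- \frac{103}{313}\right)\right) + \frac{128381}{4} = \left(\frac{2773}{4} + \frac{6077}{2504} + \frac{10481}{4} + \frac{22969}{2504}\right) + \frac{128381}{4} = \frac{4163025}{1252} + \frac{128381}{4} = \frac{22173139}{626}$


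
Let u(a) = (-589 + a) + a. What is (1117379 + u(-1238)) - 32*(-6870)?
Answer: 1334154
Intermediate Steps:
u(a) = -589 + 2*a
(1117379 + u(-1238)) - 32*(-6870) = (1117379 + (-589 + 2*(-1238))) - 32*(-6870) = (1117379 + (-589 - 2476)) + 219840 = (1117379 - 3065) + 219840 = 1114314 + 219840 = 1334154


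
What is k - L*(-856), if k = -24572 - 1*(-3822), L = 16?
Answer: -7054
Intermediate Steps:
k = -20750 (k = -24572 + 3822 = -20750)
k - L*(-856) = -20750 - 16*(-856) = -20750 - 1*(-13696) = -20750 + 13696 = -7054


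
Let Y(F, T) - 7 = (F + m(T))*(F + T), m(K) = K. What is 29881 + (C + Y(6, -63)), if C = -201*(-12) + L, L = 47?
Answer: 35596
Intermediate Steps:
Y(F, T) = 7 + (F + T)**2 (Y(F, T) = 7 + (F + T)*(F + T) = 7 + (F + T)**2)
C = 2459 (C = -201*(-12) + 47 = 2412 + 47 = 2459)
29881 + (C + Y(6, -63)) = 29881 + (2459 + (7 + 6**2 + (-63)**2 + 2*6*(-63))) = 29881 + (2459 + (7 + 36 + 3969 - 756)) = 29881 + (2459 + 3256) = 29881 + 5715 = 35596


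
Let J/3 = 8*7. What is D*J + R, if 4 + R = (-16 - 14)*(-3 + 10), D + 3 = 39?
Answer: 5834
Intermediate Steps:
D = 36 (D = -3 + 39 = 36)
J = 168 (J = 3*(8*7) = 3*56 = 168)
R = -214 (R = -4 + (-16 - 14)*(-3 + 10) = -4 - 30*7 = -4 - 210 = -214)
D*J + R = 36*168 - 214 = 6048 - 214 = 5834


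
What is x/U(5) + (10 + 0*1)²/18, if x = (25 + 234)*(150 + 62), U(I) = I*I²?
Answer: 500422/1125 ≈ 444.82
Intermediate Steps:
U(I) = I³
x = 54908 (x = 259*212 = 54908)
x/U(5) + (10 + 0*1)²/18 = 54908/(5³) + (10 + 0*1)²/18 = 54908/125 + (10 + 0)²*(1/18) = 54908*(1/125) + 10²*(1/18) = 54908/125 + 100*(1/18) = 54908/125 + 50/9 = 500422/1125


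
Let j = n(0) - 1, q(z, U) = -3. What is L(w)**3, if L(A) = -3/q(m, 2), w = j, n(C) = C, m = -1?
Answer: 1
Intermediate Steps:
j = -1 (j = 0 - 1 = -1)
w = -1
L(A) = 1 (L(A) = -3/(-3) = -3*(-1/3) = 1)
L(w)**3 = 1**3 = 1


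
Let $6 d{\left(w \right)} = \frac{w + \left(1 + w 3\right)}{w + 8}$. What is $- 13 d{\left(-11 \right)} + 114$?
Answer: $\frac{1493}{18} \approx 82.944$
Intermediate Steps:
$d{\left(w \right)} = \frac{1 + 4 w}{6 \left(8 + w\right)}$ ($d{\left(w \right)} = \frac{\left(w + \left(1 + w 3\right)\right) \frac{1}{w + 8}}{6} = \frac{\left(w + \left(1 + 3 w\right)\right) \frac{1}{8 + w}}{6} = \frac{\left(1 + 4 w\right) \frac{1}{8 + w}}{6} = \frac{\frac{1}{8 + w} \left(1 + 4 w\right)}{6} = \frac{1 + 4 w}{6 \left(8 + w\right)}$)
$- 13 d{\left(-11 \right)} + 114 = - 13 \frac{1 + 4 \left(-11\right)}{6 \left(8 - 11\right)} + 114 = - 13 \frac{1 - 44}{6 \left(-3\right)} + 114 = - 13 \cdot \frac{1}{6} \left(- \frac{1}{3}\right) \left(-43\right) + 114 = \left(-13\right) \frac{43}{18} + 114 = - \frac{559}{18} + 114 = \frac{1493}{18}$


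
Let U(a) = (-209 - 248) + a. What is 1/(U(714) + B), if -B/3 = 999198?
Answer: -1/2997337 ≈ -3.3363e-7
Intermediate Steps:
U(a) = -457 + a
B = -2997594 (B = -3*999198 = -2997594)
1/(U(714) + B) = 1/((-457 + 714) - 2997594) = 1/(257 - 2997594) = 1/(-2997337) = -1/2997337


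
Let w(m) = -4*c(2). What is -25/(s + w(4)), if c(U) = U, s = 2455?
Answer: -25/2447 ≈ -0.010217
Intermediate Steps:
w(m) = -8 (w(m) = -4*2 = -8)
-25/(s + w(4)) = -25/(2455 - 8) = -25/2447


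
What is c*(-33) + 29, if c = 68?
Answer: -2215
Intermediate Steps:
c*(-33) + 29 = 68*(-33) + 29 = -2244 + 29 = -2215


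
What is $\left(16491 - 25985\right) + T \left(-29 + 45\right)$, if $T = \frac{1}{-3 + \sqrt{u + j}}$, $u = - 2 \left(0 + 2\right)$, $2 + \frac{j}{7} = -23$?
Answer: $- \frac{446230}{47} - \frac{4 i \sqrt{179}}{47} \approx -9494.3 - 1.1386 i$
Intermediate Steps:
$j = -175$ ($j = -14 + 7 \left(-23\right) = -14 - 161 = -175$)
$u = -4$ ($u = \left(-2\right) 2 = -4$)
$T = \frac{1}{-3 + i \sqrt{179}}$ ($T = \frac{1}{-3 + \sqrt{-4 - 175}} = \frac{1}{-3 + \sqrt{-179}} = \frac{1}{-3 + i \sqrt{179}} \approx -0.015957 - 0.071165 i$)
$\left(16491 - 25985\right) + T \left(-29 + 45\right) = \left(16491 - 25985\right) + \left(- \frac{3}{188} - \frac{i \sqrt{179}}{188}\right) \left(-29 + 45\right) = -9494 + \left(- \frac{3}{188} - \frac{i \sqrt{179}}{188}\right) 16 = -9494 - \left(\frac{12}{47} + \frac{4 i \sqrt{179}}{47}\right) = - \frac{446230}{47} - \frac{4 i \sqrt{179}}{47}$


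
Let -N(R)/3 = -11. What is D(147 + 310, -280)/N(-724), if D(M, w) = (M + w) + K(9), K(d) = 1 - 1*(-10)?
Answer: 188/33 ≈ 5.6970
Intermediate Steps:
K(d) = 11 (K(d) = 1 + 10 = 11)
N(R) = 33 (N(R) = -3*(-11) = 33)
D(M, w) = 11 + M + w (D(M, w) = (M + w) + 11 = 11 + M + w)
D(147 + 310, -280)/N(-724) = (11 + (147 + 310) - 280)/33 = (11 + 457 - 280)*(1/33) = 188*(1/33) = 188/33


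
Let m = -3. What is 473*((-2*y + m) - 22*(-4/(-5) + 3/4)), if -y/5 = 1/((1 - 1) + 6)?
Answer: -502799/30 ≈ -16760.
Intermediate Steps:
y = -⅚ (y = -5/((1 - 1) + 6) = -5/(0 + 6) = -5/6 = -5*⅙ = -⅚ ≈ -0.83333)
473*((-2*y + m) - 22*(-4/(-5) + 3/4)) = 473*((-2*(-⅚) - 3) - 22*(-4/(-5) + 3/4)) = 473*((5/3 - 3) - 22*(-4*(-⅕) + 3*(¼))) = 473*(-4/3 - 22*(⅘ + ¾)) = 473*(-4/3 - 22*31/20) = 473*(-4/3 - 341/10) = 473*(-1063/30) = -502799/30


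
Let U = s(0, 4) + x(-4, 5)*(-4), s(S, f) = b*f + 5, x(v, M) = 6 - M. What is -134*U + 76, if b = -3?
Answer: 1550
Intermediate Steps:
s(S, f) = 5 - 3*f (s(S, f) = -3*f + 5 = 5 - 3*f)
U = -11 (U = (5 - 3*4) + (6 - 1*5)*(-4) = (5 - 12) + (6 - 5)*(-4) = -7 + 1*(-4) = -7 - 4 = -11)
-134*U + 76 = -134*(-11) + 76 = 1474 + 76 = 1550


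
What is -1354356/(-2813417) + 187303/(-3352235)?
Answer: 4013158141309/9431234936995 ≈ 0.42552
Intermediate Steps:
-1354356/(-2813417) + 187303/(-3352235) = -1354356*(-1/2813417) + 187303*(-1/3352235) = 1354356/2813417 - 187303/3352235 = 4013158141309/9431234936995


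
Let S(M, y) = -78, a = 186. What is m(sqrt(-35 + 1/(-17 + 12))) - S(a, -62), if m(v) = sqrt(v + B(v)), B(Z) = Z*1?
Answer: 78 + 2*5**(3/4)*11**(1/4)*(1 + I)/5 ≈ 80.436 + 2.4358*I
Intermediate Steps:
B(Z) = Z
m(v) = sqrt(2)*sqrt(v) (m(v) = sqrt(v + v) = sqrt(2*v) = sqrt(2)*sqrt(v))
m(sqrt(-35 + 1/(-17 + 12))) - S(a, -62) = sqrt(2)*sqrt(sqrt(-35 + 1/(-17 + 12))) - 1*(-78) = sqrt(2)*sqrt(sqrt(-35 + 1/(-5))) + 78 = sqrt(2)*sqrt(sqrt(-35 - 1/5)) + 78 = sqrt(2)*sqrt(sqrt(-176/5)) + 78 = sqrt(2)*sqrt(4*I*sqrt(55)/5) + 78 = sqrt(2)*(2*5**(3/4)*11**(1/4)*sqrt(I)/5) + 78 = 2*sqrt(2)*5**(3/4)*11**(1/4)*sqrt(I)/5 + 78 = 78 + 2*sqrt(2)*5**(3/4)*11**(1/4)*sqrt(I)/5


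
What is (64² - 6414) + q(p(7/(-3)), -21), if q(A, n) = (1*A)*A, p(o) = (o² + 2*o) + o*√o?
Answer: -188738/81 - 98*I*√21/81 ≈ -2330.1 - 5.5443*I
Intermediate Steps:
p(o) = o² + o^(3/2) + 2*o (p(o) = (o² + 2*o) + o^(3/2) = o² + o^(3/2) + 2*o)
q(A, n) = A² (q(A, n) = A*A = A²)
(64² - 6414) + q(p(7/(-3)), -21) = (64² - 6414) + ((7/(-3))² + (7/(-3))^(3/2) + 2*(7/(-3)))² = (4096 - 6414) + ((7*(-⅓))² + (7*(-⅓))^(3/2) + 2*(7*(-⅓)))² = -2318 + ((-7/3)² + (-7/3)^(3/2) + 2*(-7/3))² = -2318 + (49/9 - 7*I*√21/9 - 14/3)² = -2318 + (7/9 - 7*I*√21/9)²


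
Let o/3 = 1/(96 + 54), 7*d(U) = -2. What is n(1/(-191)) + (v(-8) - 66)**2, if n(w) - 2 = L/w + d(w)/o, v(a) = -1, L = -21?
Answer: 59414/7 ≈ 8487.7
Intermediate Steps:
d(U) = -2/7 (d(U) = (1/7)*(-2) = -2/7)
o = 1/50 (o = 3/(96 + 54) = 3/150 = 3*(1/150) = 1/50 ≈ 0.020000)
n(w) = -86/7 - 21/w (n(w) = 2 + (-21/w - 2/(7*1/50)) = 2 + (-21/w - 2/7*50) = 2 + (-21/w - 100/7) = 2 + (-100/7 - 21/w) = -86/7 - 21/w)
n(1/(-191)) + (v(-8) - 66)**2 = (-86/7 - 21/(1/(-191))) + (-1 - 66)**2 = (-86/7 - 21/(-1/191)) + (-67)**2 = (-86/7 - 21*(-191)) + 4489 = (-86/7 + 4011) + 4489 = 27991/7 + 4489 = 59414/7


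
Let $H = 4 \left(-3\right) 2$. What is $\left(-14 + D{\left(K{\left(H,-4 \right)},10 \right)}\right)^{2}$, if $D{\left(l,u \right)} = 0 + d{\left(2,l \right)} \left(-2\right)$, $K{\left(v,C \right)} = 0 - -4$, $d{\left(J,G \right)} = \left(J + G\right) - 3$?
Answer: $400$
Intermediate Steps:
$H = -24$ ($H = \left(-12\right) 2 = -24$)
$d{\left(J,G \right)} = -3 + G + J$ ($d{\left(J,G \right)} = \left(G + J\right) - 3 = -3 + G + J$)
$K{\left(v,C \right)} = 4$ ($K{\left(v,C \right)} = 0 + 4 = 4$)
$D{\left(l,u \right)} = 2 - 2 l$ ($D{\left(l,u \right)} = 0 + \left(-3 + l + 2\right) \left(-2\right) = 0 + \left(-1 + l\right) \left(-2\right) = 0 - \left(-2 + 2 l\right) = 2 - 2 l$)
$\left(-14 + D{\left(K{\left(H,-4 \right)},10 \right)}\right)^{2} = \left(-14 + \left(2 - 8\right)\right)^{2} = \left(-14 - 6\right)^{2} = \left(-20\right)^{2} = 400$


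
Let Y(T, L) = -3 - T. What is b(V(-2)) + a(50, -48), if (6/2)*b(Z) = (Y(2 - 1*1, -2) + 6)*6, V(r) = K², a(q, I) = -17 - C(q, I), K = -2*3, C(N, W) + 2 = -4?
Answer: -7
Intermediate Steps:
C(N, W) = -6 (C(N, W) = -2 - 4 = -6)
K = -6
a(q, I) = -11 (a(q, I) = -17 - 1*(-6) = -17 + 6 = -11)
V(r) = 36 (V(r) = (-6)² = 36)
b(Z) = 4 (b(Z) = (((-3 - (2 - 1*1)) + 6)*6)/3 = (((-3 - (2 - 1)) + 6)*6)/3 = (((-3 - 1*1) + 6)*6)/3 = (((-3 - 1) + 6)*6)/3 = ((-4 + 6)*6)/3 = (2*6)/3 = (⅓)*12 = 4)
b(V(-2)) + a(50, -48) = 4 - 11 = -7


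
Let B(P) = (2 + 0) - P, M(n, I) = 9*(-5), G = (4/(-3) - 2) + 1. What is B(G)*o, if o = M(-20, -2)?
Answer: -195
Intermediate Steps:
G = -7/3 (G = (4*(-⅓) - 2) + 1 = (-4/3 - 2) + 1 = -10/3 + 1 = -7/3 ≈ -2.3333)
M(n, I) = -45
o = -45
B(P) = 2 - P
B(G)*o = (2 - 1*(-7/3))*(-45) = (2 + 7/3)*(-45) = (13/3)*(-45) = -195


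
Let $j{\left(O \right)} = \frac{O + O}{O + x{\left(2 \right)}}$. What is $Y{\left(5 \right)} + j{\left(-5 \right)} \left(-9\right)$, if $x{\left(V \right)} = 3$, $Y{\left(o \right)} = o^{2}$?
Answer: $-20$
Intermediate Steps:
$j{\left(O \right)} = \frac{2 O}{3 + O}$ ($j{\left(O \right)} = \frac{O + O}{O + 3} = \frac{2 O}{3 + O}$)
$Y{\left(5 \right)} + j{\left(-5 \right)} \left(-9\right) = 5^{2} + 2 \left(-5\right) \frac{1}{3 - 5} \left(-9\right) = 25 + 2 \left(-5\right) \frac{1}{-2} \left(-9\right) = 25 + 2 \left(-5\right) \left(- \frac{1}{2}\right) \left(-9\right) = 25 + 5 \left(-9\right) = 25 - 45 = -20$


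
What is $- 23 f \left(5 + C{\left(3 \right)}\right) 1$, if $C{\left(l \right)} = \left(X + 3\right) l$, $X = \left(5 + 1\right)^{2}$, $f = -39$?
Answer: $109434$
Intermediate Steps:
$X = 36$ ($X = 6^{2} = 36$)
$C{\left(l \right)} = 39 l$ ($C{\left(l \right)} = \left(36 + 3\right) l = 39 l$)
$- 23 f \left(5 + C{\left(3 \right)}\right) 1 = \left(-23\right) \left(-39\right) \left(5 + 39 \cdot 3\right) 1 = 897 \left(5 + 117\right) 1 = 897 \cdot 122 \cdot 1 = 897 \cdot 122 = 109434$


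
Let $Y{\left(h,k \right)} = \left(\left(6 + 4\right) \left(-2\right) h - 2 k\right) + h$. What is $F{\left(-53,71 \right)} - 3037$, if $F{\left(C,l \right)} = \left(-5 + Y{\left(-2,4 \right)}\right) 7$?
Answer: $-2862$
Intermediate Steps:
$Y{\left(h,k \right)} = - 19 h - 2 k$ ($Y{\left(h,k \right)} = \left(10 \left(-2\right) h - 2 k\right) + h = \left(- 20 h - 2 k\right) + h = - 19 h - 2 k$)
$F{\left(C,l \right)} = 175$ ($F{\left(C,l \right)} = \left(-5 - -30\right) 7 = \left(-5 + \left(38 - 8\right)\right) 7 = \left(-5 + 30\right) 7 = 25 \cdot 7 = 175$)
$F{\left(-53,71 \right)} - 3037 = 175 - 3037 = -2862$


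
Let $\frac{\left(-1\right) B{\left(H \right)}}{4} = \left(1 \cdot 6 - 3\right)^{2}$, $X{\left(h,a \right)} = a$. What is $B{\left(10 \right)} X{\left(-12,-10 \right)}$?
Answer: $360$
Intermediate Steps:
$B{\left(H \right)} = -36$ ($B{\left(H \right)} = - 4 \left(1 \cdot 6 - 3\right)^{2} = - 4 \left(6 - 3\right)^{2} = - 4 \cdot 3^{2} = \left(-4\right) 9 = -36$)
$B{\left(10 \right)} X{\left(-12,-10 \right)} = \left(-36\right) \left(-10\right) = 360$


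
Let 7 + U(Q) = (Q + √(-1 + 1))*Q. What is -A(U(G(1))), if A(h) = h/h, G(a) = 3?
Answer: -1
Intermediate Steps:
U(Q) = -7 + Q² (U(Q) = -7 + (Q + √(-1 + 1))*Q = -7 + (Q + √0)*Q = -7 + (Q + 0)*Q = -7 + Q*Q = -7 + Q²)
A(h) = 1
-A(U(G(1))) = -1*1 = -1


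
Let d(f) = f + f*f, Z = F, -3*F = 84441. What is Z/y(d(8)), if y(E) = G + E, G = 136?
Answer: -28147/208 ≈ -135.32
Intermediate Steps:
F = -28147 (F = -⅓*84441 = -28147)
Z = -28147
d(f) = f + f²
y(E) = 136 + E
Z/y(d(8)) = -28147/(136 + 8*(1 + 8)) = -28147/(136 + 8*9) = -28147/(136 + 72) = -28147/208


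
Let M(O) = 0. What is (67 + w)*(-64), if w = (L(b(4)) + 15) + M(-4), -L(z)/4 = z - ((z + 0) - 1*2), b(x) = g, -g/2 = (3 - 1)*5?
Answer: -4736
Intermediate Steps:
g = -20 (g = -2*(3 - 1)*5 = -4*5 = -2*10 = -20)
b(x) = -20
L(z) = -8 (L(z) = -4*(z - ((z + 0) - 1*2)) = -4*(z - (z - 2)) = -4*(z - (-2 + z)) = -4*(z + (2 - z)) = -4*2 = -8)
w = 7 (w = (-8 + 15) + 0 = 7 + 0 = 7)
(67 + w)*(-64) = (67 + 7)*(-64) = 74*(-64) = -4736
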